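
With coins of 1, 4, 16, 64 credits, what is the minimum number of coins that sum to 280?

Use the largest denomination that fits, subtract, and repeat.
280 = 4×64 + 1×16 + 2×4
Total coins = 4 + 1 + 2 = 7

7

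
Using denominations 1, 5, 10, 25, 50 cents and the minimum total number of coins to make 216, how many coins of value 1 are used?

Use the largest denomination that fits, subtract, and repeat.
216 − 4×50→16 − 1×10→6 − 1×5→1 − 1×1→0
Count of 1: 1

1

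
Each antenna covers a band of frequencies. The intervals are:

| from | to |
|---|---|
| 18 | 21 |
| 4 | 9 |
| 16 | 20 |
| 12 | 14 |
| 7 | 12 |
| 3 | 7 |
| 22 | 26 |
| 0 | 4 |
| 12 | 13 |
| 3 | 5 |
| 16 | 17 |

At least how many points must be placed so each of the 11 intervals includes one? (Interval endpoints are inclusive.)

Sorted: [0,4] [3,5] [3,7] [4,9] [7,12] [12,13] [12,14] [16,17] [16,20] [18,21] [22,26]
{[0,4],[3,5],[3,7],[4,9]} hit by 4; {[7,12],[12,13],[12,14]} hit by 12; {[16,17],[16,20]} hit by 17; {[18,21]} hit by 21; {[22,26]} hit by 26.
Points: 4, 12, 17, 21, 26 (5 total).

5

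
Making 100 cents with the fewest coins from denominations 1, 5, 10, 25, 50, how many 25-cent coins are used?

0

Greedy: take as many of the largest coin as possible, then repeat with the remainder.
100 = 2×50
Count of 25: 0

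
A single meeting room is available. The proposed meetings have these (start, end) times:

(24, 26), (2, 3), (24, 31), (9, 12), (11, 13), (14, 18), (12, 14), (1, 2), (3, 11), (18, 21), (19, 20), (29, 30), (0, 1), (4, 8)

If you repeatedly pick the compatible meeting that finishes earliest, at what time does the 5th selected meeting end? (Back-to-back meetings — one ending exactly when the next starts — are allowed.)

12

Greedy by earliest finish: after sorting by end time, pick each interval compatible with the last pick.
Sorted by end: (0,1)  (1,2)  (2,3)  (4,8)  (3,11)  (9,12)  (11,13)  (12,14)  (14,18)  (19,20)  (18,21)  (24,26)  (29,30)  (24,31)
take (0,1); take (1,2); take (2,3); take (4,8); take (9,12); take (12,14); take (14,18); take (19,20); take (24,26); take (29,30).
Selected: (0,1) (1,2) (2,3) (4,8) (9,12) (12,14) (14,18) (19,20) (24,26) (29,30)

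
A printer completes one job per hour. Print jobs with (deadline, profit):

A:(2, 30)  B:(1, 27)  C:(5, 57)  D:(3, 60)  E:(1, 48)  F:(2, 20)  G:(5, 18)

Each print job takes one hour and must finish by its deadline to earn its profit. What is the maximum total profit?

213

Sort by profit descending; place each in the latest free slot ≤ its deadline.
By profit: D(d3,60), C(d5,57), E(d1,48), A(d2,30), B(d1,27), F(d2,20), G(d5,18)
D→slot 3; C→slot 5; E→slot 1; A→slot 2; B skipped; F skipped; G→slot 4.
Profit = 48 + 30 + 60 + 18 + 57 = 213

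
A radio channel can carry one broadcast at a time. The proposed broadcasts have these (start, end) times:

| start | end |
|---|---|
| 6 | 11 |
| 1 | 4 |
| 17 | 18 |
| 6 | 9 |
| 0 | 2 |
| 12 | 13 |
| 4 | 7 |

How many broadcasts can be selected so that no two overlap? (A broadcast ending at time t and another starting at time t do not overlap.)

Sort by end time and greedily take each interval whose start is ≥ the last chosen end.
By end time: (0,2), (1,4), (4,7), (6,9), (6,11), (12,13), (17,18).
Pick (0,2); next start ≥ 2 → (4,7); next start ≥ 7 → (12,13); next start ≥ 13 → (17,18).
Selected 4 broadcasts.

4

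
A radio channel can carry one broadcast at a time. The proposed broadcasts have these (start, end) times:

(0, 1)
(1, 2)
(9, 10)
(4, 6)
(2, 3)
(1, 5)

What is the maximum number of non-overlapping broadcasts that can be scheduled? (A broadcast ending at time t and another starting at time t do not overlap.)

Sorted by end: (0,1)  (1,2)  (2,3)  (1,5)  (4,6)  (9,10)
take (0,1); take (1,2); take (2,3); skip (1,5); take (4,6); take (9,10).
Selected 5 broadcasts.

5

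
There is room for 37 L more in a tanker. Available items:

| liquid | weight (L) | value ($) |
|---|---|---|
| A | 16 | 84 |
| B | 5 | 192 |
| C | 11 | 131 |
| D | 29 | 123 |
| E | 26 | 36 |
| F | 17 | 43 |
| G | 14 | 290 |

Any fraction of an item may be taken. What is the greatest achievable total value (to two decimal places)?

Order: B (192/5=38.40) > G (290/14=20.71) > C (131/11=11.91) > A (84/16=5.25) > D (123/29=4.24) > F (43/17=2.53) > E (36/26=1.38)
Fill: take B (5 @ 192) → take G (14 @ 290) → take C (11 @ 131) → take 7/16 of A → 36.75; 37/37 used.
Total value = 649.75

649.75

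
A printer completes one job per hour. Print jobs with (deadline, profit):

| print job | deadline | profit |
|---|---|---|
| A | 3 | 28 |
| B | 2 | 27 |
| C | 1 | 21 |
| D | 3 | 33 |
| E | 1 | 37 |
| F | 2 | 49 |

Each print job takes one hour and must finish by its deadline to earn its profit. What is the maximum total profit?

119

By profit: F(d2,49), E(d1,37), D(d3,33), A(d3,28), B(d2,27), C(d1,21)
F→slot 2; E→slot 1; D→slot 3; A skipped; B skipped; C skipped.
Profit = 37 + 49 + 33 = 119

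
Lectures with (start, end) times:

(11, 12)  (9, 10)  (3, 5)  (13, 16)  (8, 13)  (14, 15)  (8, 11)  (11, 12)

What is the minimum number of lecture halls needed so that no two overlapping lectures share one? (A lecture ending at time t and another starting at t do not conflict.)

Count concurrent intervals with a sweep; the peak is the room count.
starts: [3, 8, 8, 9, 11, 11, 13, 14]
ends:   [5, 10, 11, 12, 12, 13, 15, 16]
s3→1 e5→0 s8→1 s8→2 s9→3  — peak 3.

3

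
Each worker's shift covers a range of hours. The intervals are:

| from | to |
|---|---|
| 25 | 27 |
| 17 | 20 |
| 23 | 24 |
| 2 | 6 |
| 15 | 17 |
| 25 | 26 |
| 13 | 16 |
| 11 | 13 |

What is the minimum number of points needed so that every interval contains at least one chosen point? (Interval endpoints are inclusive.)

5

Sorted: [2,6] [11,13] [13,16] [15,17] [17,20] [23,24] [25,26] [25,27]
{[2,6]} hit by 6; {[11,13],[13,16]} hit by 13; {[15,17],[17,20]} hit by 17; {[23,24]} hit by 24; {[25,26],[25,27]} hit by 26.
Points: 6, 13, 17, 24, 26 (5 total).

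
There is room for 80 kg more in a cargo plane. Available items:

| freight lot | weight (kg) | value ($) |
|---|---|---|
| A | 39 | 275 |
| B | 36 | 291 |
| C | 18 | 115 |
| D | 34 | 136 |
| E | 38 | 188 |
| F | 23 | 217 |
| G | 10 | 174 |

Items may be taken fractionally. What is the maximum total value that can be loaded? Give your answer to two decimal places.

759.56

Sort by value per unit weight and fill in that order.
Order: G (174/10=17.40) > F (217/23=9.43) > B (291/36=8.08) > A (275/39=7.05) > C (115/18=6.39) > E (188/38=4.95) > D (136/34=4.00)
Fill: take G (10 @ 174) → take F (23 @ 217) → take B (36 @ 291) → take 11/39 of A → 77.56; 80/80 used.
Total value = 759.56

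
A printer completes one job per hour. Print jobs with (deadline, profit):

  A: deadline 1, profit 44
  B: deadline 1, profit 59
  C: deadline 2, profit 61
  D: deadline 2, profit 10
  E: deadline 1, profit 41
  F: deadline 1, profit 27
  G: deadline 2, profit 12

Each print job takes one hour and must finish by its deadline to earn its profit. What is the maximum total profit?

Sort by profit descending; place each in the latest free slot ≤ its deadline.
Profit order: C=61 B=59 A=44 E=41 F=27 G=12 D=10
Assign: C→slot 2, B→slot 1, A skipped, E skipped, F skipped, G skipped, D skipped.
Slots: [1:B] [2:C]
Profit = 59 + 61 = 120

120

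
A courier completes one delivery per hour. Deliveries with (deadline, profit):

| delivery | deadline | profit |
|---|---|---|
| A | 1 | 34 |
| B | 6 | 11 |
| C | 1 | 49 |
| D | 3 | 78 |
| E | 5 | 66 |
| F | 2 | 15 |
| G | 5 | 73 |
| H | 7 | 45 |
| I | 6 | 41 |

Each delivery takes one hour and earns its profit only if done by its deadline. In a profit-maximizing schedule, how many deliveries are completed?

7

Take jobs in profit order; each goes to the latest open slot no later than its deadline.
Profit order: D=78 G=73 E=66 C=49 H=45 I=41 A=34 F=15 B=11
Assign: D→slot 3, G→slot 5, E→slot 4, C→slot 1, H→slot 7, I→slot 6, A skipped, F→slot 2, B skipped.
Slots: [1:C] [2:F] [3:D] [4:E] [5:G] [6:I] [7:H]
7 of 9 scheduled.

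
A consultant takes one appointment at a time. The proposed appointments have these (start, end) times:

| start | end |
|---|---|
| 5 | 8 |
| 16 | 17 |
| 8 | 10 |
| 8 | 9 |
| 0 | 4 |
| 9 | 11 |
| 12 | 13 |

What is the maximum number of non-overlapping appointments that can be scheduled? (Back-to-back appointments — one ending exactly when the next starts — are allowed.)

6

Order by finish time; keep every interval that doesn't clash with the previous kept one.
Sorted by end: (0,4)  (5,8)  (8,9)  (8,10)  (9,11)  (12,13)  (16,17)
take (0,4); take (5,8); take (8,9); skip (8,10); take (9,11); take (12,13); take (16,17).
Selected 6 appointments.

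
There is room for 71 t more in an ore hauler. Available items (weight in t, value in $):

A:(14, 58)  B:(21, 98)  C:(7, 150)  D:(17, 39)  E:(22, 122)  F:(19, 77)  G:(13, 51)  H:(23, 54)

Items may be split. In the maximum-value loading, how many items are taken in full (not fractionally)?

4

Greedy by value/weight ratio, highest first.
Order: C (150/7=21.43) > E (122/22=5.55) > B (98/21=4.67) > A (58/14=4.14) > F (77/19=4.05) > G (51/13=3.92) > H (54/23=2.35) > D (39/17=2.29)
Fill: take C (7 @ 150) → take E (22 @ 122) → take B (21 @ 98) → take A (14 @ 58) → take 7/19 of F → 28.37; 71/71 used.
4 item(s) taken whole; one partial (take 7/19 of F).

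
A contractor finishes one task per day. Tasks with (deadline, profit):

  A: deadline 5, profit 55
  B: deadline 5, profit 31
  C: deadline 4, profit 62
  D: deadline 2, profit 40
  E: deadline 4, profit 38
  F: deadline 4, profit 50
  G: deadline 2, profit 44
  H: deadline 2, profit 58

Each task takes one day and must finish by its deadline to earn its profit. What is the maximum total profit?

269

Sort by profit descending; place each in the latest free slot ≤ its deadline.
By profit: C(d4,62), H(d2,58), A(d5,55), F(d4,50), G(d2,44), D(d2,40), E(d4,38), B(d5,31)
C→slot 4; H→slot 2; A→slot 5; F→slot 3; G→slot 1; D skipped; E skipped; B skipped.
Profit = 44 + 58 + 50 + 62 + 55 = 269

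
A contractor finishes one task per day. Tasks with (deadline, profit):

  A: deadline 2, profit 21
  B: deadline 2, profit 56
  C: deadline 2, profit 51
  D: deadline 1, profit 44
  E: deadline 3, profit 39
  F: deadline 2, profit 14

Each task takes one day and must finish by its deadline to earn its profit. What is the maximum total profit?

Take jobs in profit order; each goes to the latest open slot no later than its deadline.
By profit: B(d2,56), C(d2,51), D(d1,44), E(d3,39), A(d2,21), F(d2,14)
B→slot 2; C→slot 1; D skipped; E→slot 3; A skipped; F skipped.
Profit = 51 + 56 + 39 = 146

146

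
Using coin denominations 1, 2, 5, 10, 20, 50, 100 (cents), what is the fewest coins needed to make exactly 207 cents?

207 = 2×100 + 1×5 + 1×2
Total coins = 2 + 1 + 1 = 4

4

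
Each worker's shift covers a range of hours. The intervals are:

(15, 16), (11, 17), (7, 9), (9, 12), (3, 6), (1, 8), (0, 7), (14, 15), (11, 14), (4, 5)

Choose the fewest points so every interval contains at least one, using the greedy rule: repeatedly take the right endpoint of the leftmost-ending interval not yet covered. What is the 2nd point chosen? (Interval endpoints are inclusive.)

9

Sorted: [4,5] [3,6] [0,7] [1,8] [7,9] [9,12] [11,14] [14,15] [15,16] [11,17]
{[4,5],[3,6],[0,7],[1,8]} hit by 5; {[7,9],[9,12]} hit by 9; {[11,14],[14,15]} hit by 14; {[15,16],[11,17]} hit by 16.
Points: 5, 9, 14, 16 (4 total).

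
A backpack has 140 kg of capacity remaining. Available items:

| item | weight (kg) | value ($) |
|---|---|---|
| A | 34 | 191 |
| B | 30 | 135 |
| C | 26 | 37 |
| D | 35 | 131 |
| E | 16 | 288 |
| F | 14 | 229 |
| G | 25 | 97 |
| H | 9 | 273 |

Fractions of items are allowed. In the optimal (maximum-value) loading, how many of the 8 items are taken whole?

6

Order: H (273/9=30.33) > E (288/16=18.00) > F (229/14=16.36) > A (191/34=5.62) > B (135/30=4.50) > G (97/25=3.88) > D (131/35=3.74) > C (37/26=1.42)
Fill: take H (9 @ 273) → take E (16 @ 288) → take F (14 @ 229) → take A (34 @ 191) → take B (30 @ 135) → take G (25 @ 97) → take 12/35 of D → 44.91; 140/140 used.
6 item(s) taken whole; one partial (take 12/35 of D).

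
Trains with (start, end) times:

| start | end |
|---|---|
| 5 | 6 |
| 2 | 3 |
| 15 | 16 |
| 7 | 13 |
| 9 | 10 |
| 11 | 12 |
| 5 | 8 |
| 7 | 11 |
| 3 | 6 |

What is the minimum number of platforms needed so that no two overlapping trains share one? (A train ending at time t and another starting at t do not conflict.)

Count concurrent intervals with a sweep; the peak is the room count.
Events (time:±→running): 2:+→1 3:-→0 3:+→1 5:+→2 5:+→3 … peak 3.

3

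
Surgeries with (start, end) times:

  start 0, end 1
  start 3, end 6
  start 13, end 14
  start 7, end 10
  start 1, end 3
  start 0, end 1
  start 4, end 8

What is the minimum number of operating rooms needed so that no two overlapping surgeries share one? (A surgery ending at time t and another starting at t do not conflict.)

2

Count concurrent intervals with a sweep; the peak is the room count.
Events (time:±→running): 0:+→1 0:+→2 … peak 2.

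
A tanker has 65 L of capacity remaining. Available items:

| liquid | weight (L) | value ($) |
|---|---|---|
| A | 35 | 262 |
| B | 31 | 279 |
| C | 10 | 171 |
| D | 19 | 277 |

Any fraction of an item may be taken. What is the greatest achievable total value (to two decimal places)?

764.43

Sort by value per unit weight and fill in that order.
Order: C (171/10=17.10) > D (277/19=14.58) > B (279/31=9.00) > A (262/35=7.49)
Fill: take C (10 @ 171) → take D (19 @ 277) → take B (31 @ 279) → take 5/35 of A → 37.43; 65/65 used.
Total value = 764.43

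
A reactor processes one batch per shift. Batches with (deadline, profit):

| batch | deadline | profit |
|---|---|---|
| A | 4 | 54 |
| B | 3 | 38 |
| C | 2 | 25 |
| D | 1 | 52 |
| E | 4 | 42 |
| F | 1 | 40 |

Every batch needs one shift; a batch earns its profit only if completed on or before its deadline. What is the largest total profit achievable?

Take jobs in profit order; each goes to the latest open slot no later than its deadline.
By profit: A(d4,54), D(d1,52), E(d4,42), F(d1,40), B(d3,38), C(d2,25)
A→slot 4; D→slot 1; E→slot 3; F skipped; B→slot 2; C skipped.
Profit = 52 + 38 + 42 + 54 = 186

186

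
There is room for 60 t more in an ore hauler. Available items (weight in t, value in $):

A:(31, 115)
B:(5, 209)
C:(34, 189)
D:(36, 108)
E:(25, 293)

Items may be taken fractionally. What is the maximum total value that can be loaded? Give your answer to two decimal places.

Sort by value per unit weight and fill in that order.
Ratios (sorted): B 41.80, E 11.72, C 5.56, A 3.71, D 3.00
take B (5 @ 209); take E (25 @ 293); take 30/34 of C → 166.76. Capacity used 60/60.
Total value = 668.76

668.76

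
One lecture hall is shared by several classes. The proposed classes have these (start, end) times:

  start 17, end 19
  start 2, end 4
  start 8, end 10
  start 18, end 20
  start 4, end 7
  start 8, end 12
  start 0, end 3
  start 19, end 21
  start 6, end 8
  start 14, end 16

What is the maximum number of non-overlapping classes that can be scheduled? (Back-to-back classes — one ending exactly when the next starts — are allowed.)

6

Sorted by end: (0,3)  (2,4)  (4,7)  (6,8)  (8,10)  (8,12)  (14,16)  (17,19)  (18,20)  (19,21)
take (0,3); skip (2,4); take (4,7); skip (6,8); take (8,10); skip (8,12); take (14,16); take (17,19); take (19,21).
Selected 6 classes.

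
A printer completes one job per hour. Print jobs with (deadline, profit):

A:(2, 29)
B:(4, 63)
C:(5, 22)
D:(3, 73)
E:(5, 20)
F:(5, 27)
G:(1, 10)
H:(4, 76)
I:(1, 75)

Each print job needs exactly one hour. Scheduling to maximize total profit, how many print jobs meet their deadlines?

5

Sort by profit descending; place each in the latest free slot ≤ its deadline.
By profit: H(d4,76), I(d1,75), D(d3,73), B(d4,63), A(d2,29), F(d5,27), C(d5,22), E(d5,20), G(d1,10)
H→slot 4; I→slot 1; D→slot 3; B→slot 2; A skipped; F→slot 5; C skipped; E skipped; G skipped.
5 of 9 scheduled.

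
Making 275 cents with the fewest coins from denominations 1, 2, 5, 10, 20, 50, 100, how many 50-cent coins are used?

1

275 = 2×100 + 1×50 + 1×20 + 1×5
Count of 50: 1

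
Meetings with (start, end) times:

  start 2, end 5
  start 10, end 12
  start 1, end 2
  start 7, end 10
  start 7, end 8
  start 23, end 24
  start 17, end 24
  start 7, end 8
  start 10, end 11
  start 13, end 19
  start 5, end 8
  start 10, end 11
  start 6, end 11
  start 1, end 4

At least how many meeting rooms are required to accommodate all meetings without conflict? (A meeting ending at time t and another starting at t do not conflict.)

Count concurrent intervals with a sweep; the peak is the room count.
starts: [1, 1, 2, 5, 6, 7, 7, 7, 10, 10, 10, 13, 17, 23]
ends:   [2, 4, 5, 8, 8, 8, 10, 11, 11, 11, 12, 19, 24, 24]
s1→1 s1→2 e2→1 s2→2 e4→1 e5→0 s5→1 s6→2 s7→3 s7→4 s7→5  — peak 5.

5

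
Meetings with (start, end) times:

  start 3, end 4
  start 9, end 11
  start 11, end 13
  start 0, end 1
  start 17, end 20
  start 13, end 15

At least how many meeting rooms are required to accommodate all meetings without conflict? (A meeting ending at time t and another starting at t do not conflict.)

Count concurrent intervals with a sweep; the peak is the room count.
Events (time:±→running): 0:+→1 … peak 1.

1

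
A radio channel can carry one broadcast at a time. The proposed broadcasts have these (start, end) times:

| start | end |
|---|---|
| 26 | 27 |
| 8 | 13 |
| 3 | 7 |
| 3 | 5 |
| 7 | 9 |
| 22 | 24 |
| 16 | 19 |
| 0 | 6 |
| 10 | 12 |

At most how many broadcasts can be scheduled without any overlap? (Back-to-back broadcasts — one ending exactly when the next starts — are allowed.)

Greedy by earliest finish: after sorting by end time, pick each interval compatible with the last pick.
Sorted by end: (3,5)  (0,6)  (3,7)  (7,9)  (10,12)  (8,13)  (16,19)  (22,24)  (26,27)
take (3,5); take (7,9); take (10,12); skip (8,13); take (16,19); take (22,24); take (26,27).
Selected 6 broadcasts.

6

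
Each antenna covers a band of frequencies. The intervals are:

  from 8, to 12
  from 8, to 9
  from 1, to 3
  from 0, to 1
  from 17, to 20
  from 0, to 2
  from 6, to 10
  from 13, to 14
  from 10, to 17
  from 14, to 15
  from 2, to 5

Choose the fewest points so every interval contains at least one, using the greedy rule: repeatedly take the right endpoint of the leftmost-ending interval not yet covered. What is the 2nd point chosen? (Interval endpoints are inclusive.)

Sort by right endpoint; whenever an interval is uncovered, place a point at its right end.
Sorted: [0,1] [0,2] [1,3] [2,5] [8,9] [6,10] [8,12] [13,14] [14,15] [10,17] [17,20]
{[0,1],[0,2],[1,3]} hit by 1; {[2,5]} hit by 5; {[8,9],[6,10],[8,12]} hit by 9; {[13,14],[14,15],[10,17]} hit by 14; {[17,20]} hit by 20.
Points: 1, 5, 9, 14, 20 (5 total).

5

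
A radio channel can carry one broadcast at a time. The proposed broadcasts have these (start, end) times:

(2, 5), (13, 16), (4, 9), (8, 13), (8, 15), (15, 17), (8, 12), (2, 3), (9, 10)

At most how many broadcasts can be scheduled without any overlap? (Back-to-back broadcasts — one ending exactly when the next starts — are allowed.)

Sort by end time and greedily take each interval whose start is ≥ the last chosen end.
By end time: (2,3), (2,5), (4,9), (9,10), (8,12), (8,13), (8,15), (13,16), (15,17).
Pick (2,3); next start ≥ 3 → (4,9); next start ≥ 9 → (9,10); next start ≥ 10 → (13,16).
Selected 4 broadcasts.

4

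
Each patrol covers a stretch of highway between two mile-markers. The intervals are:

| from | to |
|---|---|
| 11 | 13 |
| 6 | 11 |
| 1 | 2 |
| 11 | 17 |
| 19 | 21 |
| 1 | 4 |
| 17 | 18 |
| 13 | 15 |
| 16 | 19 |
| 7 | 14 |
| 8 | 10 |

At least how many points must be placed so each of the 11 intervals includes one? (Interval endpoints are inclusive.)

5

Process intervals by earliest right end; each time one isn't hit yet, stab at its right endpoint.
Sorted: [1,2] [1,4] [8,10] [6,11] [11,13] [7,14] [13,15] [11,17] [17,18] [16,19] [19,21]
{[1,2],[1,4]} hit by 2; {[8,10],[6,11]} hit by 10; {[11,13],[7,14],[13,15],[11,17]} hit by 13; {[17,18],[16,19]} hit by 18; {[19,21]} hit by 21.
Points: 2, 10, 13, 18, 21 (5 total).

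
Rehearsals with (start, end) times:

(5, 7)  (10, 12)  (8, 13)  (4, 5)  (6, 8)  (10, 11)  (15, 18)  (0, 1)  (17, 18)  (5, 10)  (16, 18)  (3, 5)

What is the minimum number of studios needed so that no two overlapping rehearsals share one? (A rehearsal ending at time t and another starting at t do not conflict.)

3

Count concurrent intervals with a sweep; the peak is the room count.
Events (time:±→running): 0:+→1 1:-→0 3:+→1 4:+→2 5:-→1 5:-→0 5:+→1 5:+→2 6:+→3 … peak 3.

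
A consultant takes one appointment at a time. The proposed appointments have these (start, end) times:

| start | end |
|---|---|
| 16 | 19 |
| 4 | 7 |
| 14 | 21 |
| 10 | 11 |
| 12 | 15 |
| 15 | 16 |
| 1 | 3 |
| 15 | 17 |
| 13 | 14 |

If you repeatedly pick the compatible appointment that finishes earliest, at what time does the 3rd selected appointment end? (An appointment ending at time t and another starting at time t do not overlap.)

11

Greedy by earliest finish: after sorting by end time, pick each interval compatible with the last pick.
By end time: (1,3), (4,7), (10,11), (13,14), (12,15), (15,16), (15,17), (16,19), (14,21).
Pick (1,3); next start ≥ 3 → (4,7); next start ≥ 7 → (10,11); next start ≥ 11 → (13,14); next start ≥ 14 → (15,16); next start ≥ 16 → (16,19).
Selected: (1,3) (4,7) (10,11) (13,14) (15,16) (16,19)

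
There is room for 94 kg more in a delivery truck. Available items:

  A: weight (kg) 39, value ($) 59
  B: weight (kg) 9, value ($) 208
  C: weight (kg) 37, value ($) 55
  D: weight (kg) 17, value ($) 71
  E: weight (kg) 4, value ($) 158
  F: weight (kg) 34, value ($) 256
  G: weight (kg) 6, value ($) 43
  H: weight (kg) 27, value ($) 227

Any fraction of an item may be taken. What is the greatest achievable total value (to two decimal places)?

Order: E (158/4=39.50) > B (208/9=23.11) > H (227/27=8.41) > F (256/34=7.53) > G (43/6=7.17) > D (71/17=4.18) > A (59/39=1.51) > C (55/37=1.49)
Fill: take E (4 @ 158) → take B (9 @ 208) → take H (27 @ 227) → take F (34 @ 256) → take G (6 @ 43) → take 14/17 of D → 58.47; 94/94 used.
Total value = 950.47

950.47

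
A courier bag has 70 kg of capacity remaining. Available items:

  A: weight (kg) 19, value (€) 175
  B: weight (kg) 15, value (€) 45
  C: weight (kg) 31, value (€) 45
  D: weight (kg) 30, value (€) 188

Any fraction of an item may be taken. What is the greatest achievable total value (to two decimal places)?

Sort by value per unit weight and fill in that order.
Ratios (sorted): A 9.21, D 6.27, B 3.00, C 1.45
take A (19 @ 175); take D (30 @ 188); take B (15 @ 45); take 6/31 of C → 8.71. Capacity used 70/70.
Total value = 416.71

416.71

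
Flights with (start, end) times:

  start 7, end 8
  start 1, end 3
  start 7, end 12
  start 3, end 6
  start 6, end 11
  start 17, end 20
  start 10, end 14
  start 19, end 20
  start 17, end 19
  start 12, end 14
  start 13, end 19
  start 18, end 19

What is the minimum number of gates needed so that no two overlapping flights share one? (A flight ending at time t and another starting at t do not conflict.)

Events (time:±→running): 1:+→1 3:-→0 3:+→1 6:-→0 6:+→1 7:+→2 7:+→3 8:-→2 10:+→3 11:-→2 12:-→1 12:+→2 13:+→3 14:-→2 14:-→1 17:+→2 17:+→3 18:+→4 … peak 4.

4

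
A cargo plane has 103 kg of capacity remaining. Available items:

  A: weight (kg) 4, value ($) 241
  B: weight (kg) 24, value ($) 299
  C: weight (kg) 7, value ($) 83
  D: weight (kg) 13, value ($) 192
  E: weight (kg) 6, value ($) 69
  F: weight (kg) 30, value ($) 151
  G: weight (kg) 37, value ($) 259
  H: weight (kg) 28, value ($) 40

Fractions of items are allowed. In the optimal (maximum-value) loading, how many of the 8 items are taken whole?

6

Sort by value per unit weight and fill in that order.
Ratios (sorted): A 60.25, D 14.77, B 12.46, C 11.86, E 11.50, G 7.00, F 5.03, H 1.43
take A (4 @ 241); take D (13 @ 192); take B (24 @ 299); take C (7 @ 83); take E (6 @ 69); take G (37 @ 259); take 12/30 of F → 60.40. Capacity used 103/103.
6 item(s) taken whole; one partial (take 12/30 of F).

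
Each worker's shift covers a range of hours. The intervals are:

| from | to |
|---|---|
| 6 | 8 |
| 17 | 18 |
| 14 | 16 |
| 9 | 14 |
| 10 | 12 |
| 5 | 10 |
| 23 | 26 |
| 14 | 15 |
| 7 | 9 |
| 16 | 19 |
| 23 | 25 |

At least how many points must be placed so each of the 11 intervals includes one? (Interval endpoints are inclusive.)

Process intervals by earliest right end; each time one isn't hit yet, stab at its right endpoint.
Sorted: [6,8] [7,9] [5,10] [10,12] [9,14] [14,15] [14,16] [17,18] [16,19] [23,25] [23,26]
{[6,8],[7,9],[5,10]} hit by 8; {[10,12],[9,14]} hit by 12; {[14,15],[14,16]} hit by 15; {[17,18],[16,19]} hit by 18; {[23,25],[23,26]} hit by 25.
Points: 8, 12, 15, 18, 25 (5 total).

5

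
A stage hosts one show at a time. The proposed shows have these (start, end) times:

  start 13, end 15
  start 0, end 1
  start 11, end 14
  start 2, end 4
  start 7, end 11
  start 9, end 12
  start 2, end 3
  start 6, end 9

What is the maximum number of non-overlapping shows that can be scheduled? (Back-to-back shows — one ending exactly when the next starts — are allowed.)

Sort by end time and greedily take each interval whose start is ≥ the last chosen end.
Sorted by end: (0,1)  (2,3)  (2,4)  (6,9)  (7,11)  (9,12)  (11,14)  (13,15)
take (0,1); take (2,3); take (6,9); skip (7,11); take (9,12); skip (11,14); take (13,15).
Selected 5 shows.

5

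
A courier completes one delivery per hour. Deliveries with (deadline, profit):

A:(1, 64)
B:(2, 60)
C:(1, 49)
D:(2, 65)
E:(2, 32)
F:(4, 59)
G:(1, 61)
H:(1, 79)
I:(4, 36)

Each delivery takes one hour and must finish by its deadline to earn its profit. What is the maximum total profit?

Take jobs in profit order; each goes to the latest open slot no later than its deadline.
By profit: H(d1,79), D(d2,65), A(d1,64), G(d1,61), B(d2,60), F(d4,59), C(d1,49), I(d4,36), E(d2,32)
H→slot 1; D→slot 2; A skipped; G skipped; B skipped; F→slot 4; C skipped; I→slot 3; E skipped.
Profit = 79 + 65 + 36 + 59 = 239

239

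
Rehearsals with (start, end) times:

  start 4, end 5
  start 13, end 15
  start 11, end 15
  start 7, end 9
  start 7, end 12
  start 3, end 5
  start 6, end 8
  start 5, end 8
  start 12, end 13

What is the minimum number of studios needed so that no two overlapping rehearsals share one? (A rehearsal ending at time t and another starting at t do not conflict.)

Events (time:±→running): 3:+→1 4:+→2 5:-→1 5:-→0 5:+→1 6:+→2 7:+→3 7:+→4 … peak 4.

4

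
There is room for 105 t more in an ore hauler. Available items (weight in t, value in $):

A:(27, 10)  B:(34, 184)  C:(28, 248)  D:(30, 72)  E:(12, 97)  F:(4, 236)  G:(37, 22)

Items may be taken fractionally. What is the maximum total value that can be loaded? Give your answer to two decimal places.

829.80

Greedy by value/weight ratio, highest first.
Ratios (sorted): F 59.00, C 8.86, E 8.08, B 5.41, D 2.40, G 0.59, A 0.37
take F (4 @ 236); take C (28 @ 248); take E (12 @ 97); take B (34 @ 184); take 27/30 of D → 64.80. Capacity used 105/105.
Total value = 829.80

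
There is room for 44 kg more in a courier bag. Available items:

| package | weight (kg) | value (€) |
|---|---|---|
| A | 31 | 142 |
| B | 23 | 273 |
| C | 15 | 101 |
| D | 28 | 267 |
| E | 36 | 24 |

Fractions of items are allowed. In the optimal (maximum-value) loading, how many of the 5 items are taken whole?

1

Greedy by value/weight ratio, highest first.
Ratios (sorted): B 11.87, D 9.54, C 6.73, A 4.58, E 0.67
take B (23 @ 273); take 21/28 of D → 200.25. Capacity used 44/44.
1 item(s) taken whole; one partial (take 21/28 of D).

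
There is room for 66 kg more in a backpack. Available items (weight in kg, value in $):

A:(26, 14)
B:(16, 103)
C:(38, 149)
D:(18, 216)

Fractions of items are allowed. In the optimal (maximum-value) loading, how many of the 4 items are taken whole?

Ratios (sorted): D 12.00, B 6.44, C 3.92, A 0.54
take D (18 @ 216); take B (16 @ 103); take 32/38 of C → 125.47. Capacity used 66/66.
2 item(s) taken whole; one partial (take 32/38 of C).

2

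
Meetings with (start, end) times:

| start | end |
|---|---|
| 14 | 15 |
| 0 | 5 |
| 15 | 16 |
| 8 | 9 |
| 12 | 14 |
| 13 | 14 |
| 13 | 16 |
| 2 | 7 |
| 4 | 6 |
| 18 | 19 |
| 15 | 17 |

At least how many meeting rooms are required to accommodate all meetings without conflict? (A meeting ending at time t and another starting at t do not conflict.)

3

The answer is the maximum number of intervals overlapping at any instant.
Events (time:±→running): 0:+→1 2:+→2 4:+→3 … peak 3.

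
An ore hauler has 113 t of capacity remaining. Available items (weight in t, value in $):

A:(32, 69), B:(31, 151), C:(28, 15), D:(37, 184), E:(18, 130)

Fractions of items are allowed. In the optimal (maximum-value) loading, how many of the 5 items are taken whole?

Order: E (130/18=7.22) > D (184/37=4.97) > B (151/31=4.87) > A (69/32=2.16) > C (15/28=0.54)
Fill: take E (18 @ 130) → take D (37 @ 184) → take B (31 @ 151) → take 27/32 of A → 58.22; 113/113 used.
3 item(s) taken whole; one partial (take 27/32 of A).

3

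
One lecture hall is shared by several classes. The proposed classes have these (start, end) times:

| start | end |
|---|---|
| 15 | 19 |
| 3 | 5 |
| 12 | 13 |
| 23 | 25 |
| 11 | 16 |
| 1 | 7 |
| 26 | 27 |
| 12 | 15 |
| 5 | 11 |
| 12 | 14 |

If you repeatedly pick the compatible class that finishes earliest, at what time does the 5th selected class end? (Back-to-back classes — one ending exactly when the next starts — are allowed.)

Order by finish time; keep every interval that doesn't clash with the previous kept one.
By end time: (3,5), (1,7), (5,11), (12,13), (12,14), (12,15), (11,16), (15,19), (23,25), (26,27).
Pick (3,5); next start ≥ 5 → (5,11); next start ≥ 11 → (12,13); next start ≥ 13 → (15,19); next start ≥ 19 → (23,25); next start ≥ 25 → (26,27).
Selected: (3,5) (5,11) (12,13) (15,19) (23,25) (26,27)

25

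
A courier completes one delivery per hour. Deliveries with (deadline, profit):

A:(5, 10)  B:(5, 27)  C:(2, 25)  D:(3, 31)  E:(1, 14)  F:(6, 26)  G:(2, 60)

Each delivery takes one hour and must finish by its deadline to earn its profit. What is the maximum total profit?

Sort by profit descending; place each in the latest free slot ≤ its deadline.
Profit order: G=60 D=31 B=27 F=26 C=25 E=14 A=10
Assign: G→slot 2, D→slot 3, B→slot 5, F→slot 6, C→slot 1, E skipped, A→slot 4.
Slots: [1:C] [2:G] [3:D] [4:A] [5:B] [6:F]
Profit = 25 + 60 + 31 + 10 + 27 + 26 = 179

179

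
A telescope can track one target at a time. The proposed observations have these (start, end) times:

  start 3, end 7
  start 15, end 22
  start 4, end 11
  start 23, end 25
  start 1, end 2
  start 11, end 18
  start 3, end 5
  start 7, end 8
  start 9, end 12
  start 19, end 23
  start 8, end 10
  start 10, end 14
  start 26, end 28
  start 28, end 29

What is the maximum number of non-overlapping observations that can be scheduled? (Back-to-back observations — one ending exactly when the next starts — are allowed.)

Sorted by end: (1,2)  (3,5)  (3,7)  (7,8)  (8,10)  (4,11)  (9,12)  (10,14)  (11,18)  (15,22)  (19,23)  (23,25)  (26,28)  (28,29)
take (1,2); take (3,5); take (7,8); take (8,10); skip (4,11); skip (9,12); take (10,14); take (15,22); skip (19,23); take (23,25); take (26,28); take (28,29).
Selected 9 observations.

9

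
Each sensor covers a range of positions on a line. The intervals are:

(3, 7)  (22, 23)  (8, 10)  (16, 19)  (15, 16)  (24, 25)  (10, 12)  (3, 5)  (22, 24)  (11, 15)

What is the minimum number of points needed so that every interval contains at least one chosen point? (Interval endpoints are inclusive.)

6

Sort by right endpoint; whenever an interval is uncovered, place a point at its right end.
By right end: [3,5]  [3,7]  [8,10]  [10,12]  [11,15]  [15,16]  [16,19]  [22,23]  [22,24]  [24,25]
[3,5] uncovered → point at 5; [8,10] uncovered → point at 10; [11,15] uncovered → point at 15; [16,19] uncovered → point at 19; [22,23] uncovered → point at 23; [24,25] uncovered → point at 25.
Points: 5, 10, 15, 19, 23, 25 (6 total).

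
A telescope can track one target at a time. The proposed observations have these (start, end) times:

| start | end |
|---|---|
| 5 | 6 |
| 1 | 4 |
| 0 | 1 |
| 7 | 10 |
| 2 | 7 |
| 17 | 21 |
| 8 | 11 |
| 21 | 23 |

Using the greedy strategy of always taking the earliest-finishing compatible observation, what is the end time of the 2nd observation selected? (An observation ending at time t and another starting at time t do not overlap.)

Order by finish time; keep every interval that doesn't clash with the previous kept one.
By end time: (0,1), (1,4), (5,6), (2,7), (7,10), (8,11), (17,21), (21,23).
Pick (0,1); next start ≥ 1 → (1,4); next start ≥ 4 → (5,6); next start ≥ 6 → (7,10); next start ≥ 10 → (17,21); next start ≥ 21 → (21,23).
Selected: (0,1) (1,4) (5,6) (7,10) (17,21) (21,23)

4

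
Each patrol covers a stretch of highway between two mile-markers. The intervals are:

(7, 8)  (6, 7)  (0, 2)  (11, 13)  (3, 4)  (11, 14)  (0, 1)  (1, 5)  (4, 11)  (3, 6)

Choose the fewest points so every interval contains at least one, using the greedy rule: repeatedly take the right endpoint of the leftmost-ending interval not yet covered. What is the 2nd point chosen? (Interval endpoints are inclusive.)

By right end: [0,1]  [0,2]  [3,4]  [1,5]  [3,6]  [6,7]  [7,8]  [4,11]  [11,13]  [11,14]
[0,1] uncovered → point at 1; [3,4] uncovered → point at 4; [6,7] uncovered → point at 7; [11,13] uncovered → point at 13.
Points: 1, 4, 7, 13 (4 total).

4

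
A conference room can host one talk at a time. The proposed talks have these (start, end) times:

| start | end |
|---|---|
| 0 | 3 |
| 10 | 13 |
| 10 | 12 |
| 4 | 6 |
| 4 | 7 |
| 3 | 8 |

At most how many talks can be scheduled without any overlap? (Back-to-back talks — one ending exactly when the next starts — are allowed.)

3

By end time: (0,3), (4,6), (4,7), (3,8), (10,12), (10,13).
Pick (0,3); next start ≥ 3 → (4,6); next start ≥ 6 → (10,12).
Selected 3 talks.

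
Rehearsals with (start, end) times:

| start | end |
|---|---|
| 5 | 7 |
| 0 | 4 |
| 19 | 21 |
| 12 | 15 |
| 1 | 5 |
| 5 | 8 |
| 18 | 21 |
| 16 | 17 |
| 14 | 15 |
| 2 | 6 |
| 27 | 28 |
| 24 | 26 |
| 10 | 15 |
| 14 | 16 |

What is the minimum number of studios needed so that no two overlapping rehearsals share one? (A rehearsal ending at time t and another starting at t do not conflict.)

Events (time:±→running): 0:+→1 1:+→2 2:+→3 4:-→2 5:-→1 5:+→2 5:+→3 6:-→2 7:-→1 8:-→0 10:+→1 12:+→2 14:+→3 14:+→4 … peak 4.

4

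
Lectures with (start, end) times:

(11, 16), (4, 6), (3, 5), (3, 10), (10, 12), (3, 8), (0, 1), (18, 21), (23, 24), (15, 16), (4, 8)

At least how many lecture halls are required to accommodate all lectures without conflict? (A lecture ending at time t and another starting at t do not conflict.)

Events (time:±→running): 0:+→1 1:-→0 3:+→1 3:+→2 3:+→3 4:+→4 4:+→5 … peak 5.

5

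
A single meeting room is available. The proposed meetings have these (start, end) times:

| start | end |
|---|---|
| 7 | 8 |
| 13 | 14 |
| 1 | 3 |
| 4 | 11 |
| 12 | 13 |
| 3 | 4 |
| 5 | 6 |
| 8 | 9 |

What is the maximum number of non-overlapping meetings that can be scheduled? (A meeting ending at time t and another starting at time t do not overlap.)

Order by finish time; keep every interval that doesn't clash with the previous kept one.
Sorted by end: (1,3)  (3,4)  (5,6)  (7,8)  (8,9)  (4,11)  (12,13)  (13,14)
take (1,3); take (3,4); take (5,6); take (7,8); take (8,9); take (12,13); take (13,14).
Selected 7 meetings.

7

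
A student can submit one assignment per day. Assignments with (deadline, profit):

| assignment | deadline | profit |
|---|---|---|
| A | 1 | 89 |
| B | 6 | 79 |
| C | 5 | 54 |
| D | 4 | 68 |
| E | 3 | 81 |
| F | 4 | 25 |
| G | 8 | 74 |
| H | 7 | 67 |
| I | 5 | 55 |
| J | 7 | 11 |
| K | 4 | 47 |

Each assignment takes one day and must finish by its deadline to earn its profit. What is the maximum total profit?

Profit order: A=89 E=81 B=79 G=74 D=68 H=67 I=55 C=54 K=47 F=25 J=11
Assign: A→slot 1, E→slot 3, B→slot 6, G→slot 8, D→slot 4, H→slot 7, I→slot 5, C→slot 2, K skipped, F skipped, J skipped.
Slots: [1:A] [2:C] [3:E] [4:D] [5:I] [6:B] [7:H] [8:G]
Profit = 89 + 54 + 81 + 68 + 55 + 79 + 67 + 74 = 567

567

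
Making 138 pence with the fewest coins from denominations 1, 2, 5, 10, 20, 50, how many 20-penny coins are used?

138 − 2×50→38 − 1×20→18 − 1×10→8 − 1×5→3 − 1×2→1 − 1×1→0
Count of 20: 1

1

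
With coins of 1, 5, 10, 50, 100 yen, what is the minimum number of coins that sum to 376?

8

376 − 3×100→76 − 1×50→26 − 2×10→6 − 1×5→1 − 1×1→0
Total coins = 3 + 1 + 2 + 1 + 1 = 8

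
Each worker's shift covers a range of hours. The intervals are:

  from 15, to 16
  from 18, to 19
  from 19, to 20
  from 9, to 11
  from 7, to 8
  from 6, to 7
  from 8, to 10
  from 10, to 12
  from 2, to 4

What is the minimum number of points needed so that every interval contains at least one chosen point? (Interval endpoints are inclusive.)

5

Process intervals by earliest right end; each time one isn't hit yet, stab at its right endpoint.
By right end: [2,4]  [6,7]  [7,8]  [8,10]  [9,11]  [10,12]  [15,16]  [18,19]  [19,20]
[2,4] uncovered → point at 4; [6,7] uncovered → point at 7; [8,10] uncovered → point at 10; [15,16] uncovered → point at 16; [18,19] uncovered → point at 19.
Points: 4, 7, 10, 16, 19 (5 total).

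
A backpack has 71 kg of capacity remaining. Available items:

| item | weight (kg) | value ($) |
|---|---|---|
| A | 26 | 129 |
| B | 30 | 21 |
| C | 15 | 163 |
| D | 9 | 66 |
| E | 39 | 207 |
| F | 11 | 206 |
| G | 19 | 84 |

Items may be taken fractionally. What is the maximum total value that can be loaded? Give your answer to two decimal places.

626.08

Greedy by value/weight ratio, highest first.
Order: F (206/11=18.73) > C (163/15=10.87) > D (66/9=7.33) > E (207/39=5.31) > A (129/26=4.96) > G (84/19=4.42) > B (21/30=0.70)
Fill: take F (11 @ 206) → take C (15 @ 163) → take D (9 @ 66) → take 36/39 of E → 191.08; 71/71 used.
Total value = 626.08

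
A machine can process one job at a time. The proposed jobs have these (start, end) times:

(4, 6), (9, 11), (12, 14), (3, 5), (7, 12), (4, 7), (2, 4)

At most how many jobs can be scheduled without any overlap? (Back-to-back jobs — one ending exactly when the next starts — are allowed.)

4

Order by finish time; keep every interval that doesn't clash with the previous kept one.
Sorted by end: (2,4)  (3,5)  (4,6)  (4,7)  (9,11)  (7,12)  (12,14)
take (2,4); take (4,6); take (9,11); take (12,14).
Selected 4 jobs.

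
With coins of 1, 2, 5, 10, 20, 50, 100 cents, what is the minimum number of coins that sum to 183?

6

183 = 1×100 + 1×50 + 1×20 + 1×10 + 1×2 + 1×1
Total coins = 1 + 1 + 1 + 1 + 1 + 1 = 6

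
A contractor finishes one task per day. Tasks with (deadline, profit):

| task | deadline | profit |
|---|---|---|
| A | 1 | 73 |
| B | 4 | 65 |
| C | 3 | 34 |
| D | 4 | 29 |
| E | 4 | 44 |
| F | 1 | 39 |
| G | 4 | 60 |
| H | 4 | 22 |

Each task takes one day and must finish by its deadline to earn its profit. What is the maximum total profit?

Profit order: A=73 B=65 G=60 E=44 F=39 C=34 D=29 H=22
Assign: A→slot 1, B→slot 4, G→slot 3, E→slot 2, F skipped, C skipped, D skipped, H skipped.
Slots: [1:A] [2:E] [3:G] [4:B]
Profit = 73 + 44 + 60 + 65 = 242

242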